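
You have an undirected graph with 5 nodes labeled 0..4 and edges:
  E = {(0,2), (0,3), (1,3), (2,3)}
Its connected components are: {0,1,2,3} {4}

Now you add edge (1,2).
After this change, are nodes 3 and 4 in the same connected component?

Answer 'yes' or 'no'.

Initial components: {0,1,2,3} {4}
Adding edge (1,2): both already in same component {0,1,2,3}. No change.
New components: {0,1,2,3} {4}
Are 3 and 4 in the same component? no

Answer: no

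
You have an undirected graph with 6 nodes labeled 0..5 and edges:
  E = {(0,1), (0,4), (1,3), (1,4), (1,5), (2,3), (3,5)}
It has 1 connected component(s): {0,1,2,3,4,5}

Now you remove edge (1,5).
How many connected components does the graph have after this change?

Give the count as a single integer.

Answer: 1

Derivation:
Initial component count: 1
Remove (1,5): not a bridge. Count unchanged: 1.
  After removal, components: {0,1,2,3,4,5}
New component count: 1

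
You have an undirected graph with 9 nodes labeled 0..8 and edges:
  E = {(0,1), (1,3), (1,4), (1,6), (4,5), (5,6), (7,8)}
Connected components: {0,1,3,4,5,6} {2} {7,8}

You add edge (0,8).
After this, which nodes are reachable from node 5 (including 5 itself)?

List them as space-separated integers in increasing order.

Answer: 0 1 3 4 5 6 7 8

Derivation:
Before: nodes reachable from 5: {0,1,3,4,5,6}
Adding (0,8): merges 5's component with another. Reachability grows.
After: nodes reachable from 5: {0,1,3,4,5,6,7,8}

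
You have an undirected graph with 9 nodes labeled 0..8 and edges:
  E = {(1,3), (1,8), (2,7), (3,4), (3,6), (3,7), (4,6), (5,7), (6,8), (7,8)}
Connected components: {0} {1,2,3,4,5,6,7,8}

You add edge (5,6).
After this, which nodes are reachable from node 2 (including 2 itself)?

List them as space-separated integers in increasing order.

Before: nodes reachable from 2: {1,2,3,4,5,6,7,8}
Adding (5,6): both endpoints already in same component. Reachability from 2 unchanged.
After: nodes reachable from 2: {1,2,3,4,5,6,7,8}

Answer: 1 2 3 4 5 6 7 8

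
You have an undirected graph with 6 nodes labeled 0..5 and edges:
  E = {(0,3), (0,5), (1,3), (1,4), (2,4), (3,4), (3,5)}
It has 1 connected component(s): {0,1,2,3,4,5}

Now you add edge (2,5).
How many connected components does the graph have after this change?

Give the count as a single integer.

Initial component count: 1
Add (2,5): endpoints already in same component. Count unchanged: 1.
New component count: 1

Answer: 1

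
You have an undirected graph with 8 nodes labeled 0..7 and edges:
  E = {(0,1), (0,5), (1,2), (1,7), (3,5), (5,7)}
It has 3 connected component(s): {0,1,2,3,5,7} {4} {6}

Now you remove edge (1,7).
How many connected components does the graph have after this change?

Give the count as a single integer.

Initial component count: 3
Remove (1,7): not a bridge. Count unchanged: 3.
  After removal, components: {0,1,2,3,5,7} {4} {6}
New component count: 3

Answer: 3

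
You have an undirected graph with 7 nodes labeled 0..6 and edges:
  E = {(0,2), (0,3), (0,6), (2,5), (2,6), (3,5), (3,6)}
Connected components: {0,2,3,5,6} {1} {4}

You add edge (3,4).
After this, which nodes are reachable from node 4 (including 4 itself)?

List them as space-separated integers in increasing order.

Answer: 0 2 3 4 5 6

Derivation:
Before: nodes reachable from 4: {4}
Adding (3,4): merges 4's component with another. Reachability grows.
After: nodes reachable from 4: {0,2,3,4,5,6}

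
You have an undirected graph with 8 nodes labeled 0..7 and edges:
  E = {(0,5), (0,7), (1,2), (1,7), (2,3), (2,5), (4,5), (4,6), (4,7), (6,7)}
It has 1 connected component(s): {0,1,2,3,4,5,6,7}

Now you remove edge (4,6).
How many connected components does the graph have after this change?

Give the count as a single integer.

Answer: 1

Derivation:
Initial component count: 1
Remove (4,6): not a bridge. Count unchanged: 1.
  After removal, components: {0,1,2,3,4,5,6,7}
New component count: 1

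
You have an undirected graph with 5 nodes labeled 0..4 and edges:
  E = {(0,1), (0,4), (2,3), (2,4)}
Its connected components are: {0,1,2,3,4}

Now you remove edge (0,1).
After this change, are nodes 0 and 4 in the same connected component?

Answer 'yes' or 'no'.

Initial components: {0,1,2,3,4}
Removing edge (0,1): it was a bridge — component count 1 -> 2.
New components: {0,2,3,4} {1}
Are 0 and 4 in the same component? yes

Answer: yes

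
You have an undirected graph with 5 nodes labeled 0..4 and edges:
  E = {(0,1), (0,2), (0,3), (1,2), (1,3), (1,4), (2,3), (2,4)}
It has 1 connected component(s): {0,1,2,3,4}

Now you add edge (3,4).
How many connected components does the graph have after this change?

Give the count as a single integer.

Initial component count: 1
Add (3,4): endpoints already in same component. Count unchanged: 1.
New component count: 1

Answer: 1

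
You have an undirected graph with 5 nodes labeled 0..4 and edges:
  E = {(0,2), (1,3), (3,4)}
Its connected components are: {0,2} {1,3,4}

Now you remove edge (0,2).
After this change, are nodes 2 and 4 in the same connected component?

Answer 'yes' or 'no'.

Initial components: {0,2} {1,3,4}
Removing edge (0,2): it was a bridge — component count 2 -> 3.
New components: {0} {1,3,4} {2}
Are 2 and 4 in the same component? no

Answer: no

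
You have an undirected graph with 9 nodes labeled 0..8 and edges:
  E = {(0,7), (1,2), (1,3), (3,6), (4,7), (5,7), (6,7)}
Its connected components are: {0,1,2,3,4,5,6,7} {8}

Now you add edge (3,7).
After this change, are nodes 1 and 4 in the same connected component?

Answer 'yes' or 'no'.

Initial components: {0,1,2,3,4,5,6,7} {8}
Adding edge (3,7): both already in same component {0,1,2,3,4,5,6,7}. No change.
New components: {0,1,2,3,4,5,6,7} {8}
Are 1 and 4 in the same component? yes

Answer: yes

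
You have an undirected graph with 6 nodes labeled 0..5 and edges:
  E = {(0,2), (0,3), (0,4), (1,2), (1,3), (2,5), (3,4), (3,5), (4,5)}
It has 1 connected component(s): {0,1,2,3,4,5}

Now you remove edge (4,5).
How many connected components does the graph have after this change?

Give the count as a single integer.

Answer: 1

Derivation:
Initial component count: 1
Remove (4,5): not a bridge. Count unchanged: 1.
  After removal, components: {0,1,2,3,4,5}
New component count: 1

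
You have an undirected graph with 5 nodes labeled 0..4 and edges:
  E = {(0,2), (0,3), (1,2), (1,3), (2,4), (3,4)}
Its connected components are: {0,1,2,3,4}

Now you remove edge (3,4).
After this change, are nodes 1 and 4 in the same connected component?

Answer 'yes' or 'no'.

Initial components: {0,1,2,3,4}
Removing edge (3,4): not a bridge — component count unchanged at 1.
New components: {0,1,2,3,4}
Are 1 and 4 in the same component? yes

Answer: yes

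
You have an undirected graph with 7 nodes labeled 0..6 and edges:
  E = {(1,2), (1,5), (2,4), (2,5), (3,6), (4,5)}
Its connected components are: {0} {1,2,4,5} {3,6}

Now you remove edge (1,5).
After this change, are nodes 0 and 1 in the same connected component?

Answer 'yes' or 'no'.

Answer: no

Derivation:
Initial components: {0} {1,2,4,5} {3,6}
Removing edge (1,5): not a bridge — component count unchanged at 3.
New components: {0} {1,2,4,5} {3,6}
Are 0 and 1 in the same component? no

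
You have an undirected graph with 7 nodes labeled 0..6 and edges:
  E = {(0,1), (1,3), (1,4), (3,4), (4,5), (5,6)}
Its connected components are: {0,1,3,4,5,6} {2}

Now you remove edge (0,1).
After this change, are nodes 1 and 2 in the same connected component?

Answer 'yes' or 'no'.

Initial components: {0,1,3,4,5,6} {2}
Removing edge (0,1): it was a bridge — component count 2 -> 3.
New components: {0} {1,3,4,5,6} {2}
Are 1 and 2 in the same component? no

Answer: no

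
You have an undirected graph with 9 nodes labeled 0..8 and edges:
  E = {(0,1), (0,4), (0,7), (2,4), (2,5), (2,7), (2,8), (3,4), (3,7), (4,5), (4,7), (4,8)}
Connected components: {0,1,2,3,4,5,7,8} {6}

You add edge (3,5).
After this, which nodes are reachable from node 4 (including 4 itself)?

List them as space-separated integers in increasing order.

Before: nodes reachable from 4: {0,1,2,3,4,5,7,8}
Adding (3,5): both endpoints already in same component. Reachability from 4 unchanged.
After: nodes reachable from 4: {0,1,2,3,4,5,7,8}

Answer: 0 1 2 3 4 5 7 8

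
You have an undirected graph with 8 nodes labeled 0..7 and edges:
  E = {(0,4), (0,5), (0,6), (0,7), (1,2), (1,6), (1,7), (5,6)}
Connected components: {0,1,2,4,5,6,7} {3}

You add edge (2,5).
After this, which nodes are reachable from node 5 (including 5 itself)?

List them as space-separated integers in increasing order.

Before: nodes reachable from 5: {0,1,2,4,5,6,7}
Adding (2,5): both endpoints already in same component. Reachability from 5 unchanged.
After: nodes reachable from 5: {0,1,2,4,5,6,7}

Answer: 0 1 2 4 5 6 7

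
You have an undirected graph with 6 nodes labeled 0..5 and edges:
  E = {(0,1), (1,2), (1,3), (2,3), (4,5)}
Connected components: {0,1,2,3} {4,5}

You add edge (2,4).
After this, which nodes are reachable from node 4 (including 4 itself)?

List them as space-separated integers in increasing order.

Before: nodes reachable from 4: {4,5}
Adding (2,4): merges 4's component with another. Reachability grows.
After: nodes reachable from 4: {0,1,2,3,4,5}

Answer: 0 1 2 3 4 5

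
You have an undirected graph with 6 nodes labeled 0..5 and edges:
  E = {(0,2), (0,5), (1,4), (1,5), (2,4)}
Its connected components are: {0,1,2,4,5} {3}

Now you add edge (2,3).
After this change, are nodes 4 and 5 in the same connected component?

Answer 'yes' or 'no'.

Answer: yes

Derivation:
Initial components: {0,1,2,4,5} {3}
Adding edge (2,3): merges {0,1,2,4,5} and {3}.
New components: {0,1,2,3,4,5}
Are 4 and 5 in the same component? yes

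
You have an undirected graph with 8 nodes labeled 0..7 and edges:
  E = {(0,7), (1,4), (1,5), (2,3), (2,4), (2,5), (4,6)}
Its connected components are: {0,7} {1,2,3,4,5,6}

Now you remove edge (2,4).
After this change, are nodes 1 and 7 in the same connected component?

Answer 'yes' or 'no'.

Initial components: {0,7} {1,2,3,4,5,6}
Removing edge (2,4): not a bridge — component count unchanged at 2.
New components: {0,7} {1,2,3,4,5,6}
Are 1 and 7 in the same component? no

Answer: no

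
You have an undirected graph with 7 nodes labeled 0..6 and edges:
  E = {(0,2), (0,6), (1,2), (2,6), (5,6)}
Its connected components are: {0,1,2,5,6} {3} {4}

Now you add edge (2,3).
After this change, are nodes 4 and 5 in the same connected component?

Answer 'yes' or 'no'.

Initial components: {0,1,2,5,6} {3} {4}
Adding edge (2,3): merges {0,1,2,5,6} and {3}.
New components: {0,1,2,3,5,6} {4}
Are 4 and 5 in the same component? no

Answer: no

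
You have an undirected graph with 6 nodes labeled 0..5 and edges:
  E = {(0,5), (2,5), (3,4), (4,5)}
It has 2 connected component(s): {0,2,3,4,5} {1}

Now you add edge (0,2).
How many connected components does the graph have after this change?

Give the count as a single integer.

Answer: 2

Derivation:
Initial component count: 2
Add (0,2): endpoints already in same component. Count unchanged: 2.
New component count: 2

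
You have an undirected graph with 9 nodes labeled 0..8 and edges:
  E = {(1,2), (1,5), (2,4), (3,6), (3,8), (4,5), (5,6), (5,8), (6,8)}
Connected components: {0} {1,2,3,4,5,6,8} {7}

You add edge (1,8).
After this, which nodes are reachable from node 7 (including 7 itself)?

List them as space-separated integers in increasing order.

Answer: 7

Derivation:
Before: nodes reachable from 7: {7}
Adding (1,8): both endpoints already in same component. Reachability from 7 unchanged.
After: nodes reachable from 7: {7}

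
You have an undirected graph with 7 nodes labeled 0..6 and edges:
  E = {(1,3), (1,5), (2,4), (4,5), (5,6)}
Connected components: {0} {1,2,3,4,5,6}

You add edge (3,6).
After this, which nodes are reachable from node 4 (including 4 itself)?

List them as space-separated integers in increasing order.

Before: nodes reachable from 4: {1,2,3,4,5,6}
Adding (3,6): both endpoints already in same component. Reachability from 4 unchanged.
After: nodes reachable from 4: {1,2,3,4,5,6}

Answer: 1 2 3 4 5 6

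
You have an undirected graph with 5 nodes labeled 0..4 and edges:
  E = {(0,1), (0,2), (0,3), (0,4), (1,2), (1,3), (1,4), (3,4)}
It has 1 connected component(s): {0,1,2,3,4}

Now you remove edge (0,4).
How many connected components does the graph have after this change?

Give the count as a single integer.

Answer: 1

Derivation:
Initial component count: 1
Remove (0,4): not a bridge. Count unchanged: 1.
  After removal, components: {0,1,2,3,4}
New component count: 1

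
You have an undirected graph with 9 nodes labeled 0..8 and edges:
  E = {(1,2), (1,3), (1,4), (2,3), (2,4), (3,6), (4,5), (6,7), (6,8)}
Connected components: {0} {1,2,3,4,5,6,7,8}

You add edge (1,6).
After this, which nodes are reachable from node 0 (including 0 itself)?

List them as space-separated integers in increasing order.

Before: nodes reachable from 0: {0}
Adding (1,6): both endpoints already in same component. Reachability from 0 unchanged.
After: nodes reachable from 0: {0}

Answer: 0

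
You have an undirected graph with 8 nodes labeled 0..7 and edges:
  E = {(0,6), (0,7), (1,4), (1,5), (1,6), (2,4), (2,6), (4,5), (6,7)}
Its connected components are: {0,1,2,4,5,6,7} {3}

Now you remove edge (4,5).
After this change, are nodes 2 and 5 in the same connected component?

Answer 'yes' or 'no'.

Answer: yes

Derivation:
Initial components: {0,1,2,4,5,6,7} {3}
Removing edge (4,5): not a bridge — component count unchanged at 2.
New components: {0,1,2,4,5,6,7} {3}
Are 2 and 5 in the same component? yes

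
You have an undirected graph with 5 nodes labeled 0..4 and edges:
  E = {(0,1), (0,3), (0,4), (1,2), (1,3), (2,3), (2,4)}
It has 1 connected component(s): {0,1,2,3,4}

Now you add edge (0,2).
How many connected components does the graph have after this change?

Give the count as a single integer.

Initial component count: 1
Add (0,2): endpoints already in same component. Count unchanged: 1.
New component count: 1

Answer: 1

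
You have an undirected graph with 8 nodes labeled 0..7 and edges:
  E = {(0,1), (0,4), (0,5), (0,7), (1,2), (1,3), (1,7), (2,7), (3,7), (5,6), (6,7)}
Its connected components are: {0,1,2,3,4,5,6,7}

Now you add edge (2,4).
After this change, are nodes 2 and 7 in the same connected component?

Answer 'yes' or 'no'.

Answer: yes

Derivation:
Initial components: {0,1,2,3,4,5,6,7}
Adding edge (2,4): both already in same component {0,1,2,3,4,5,6,7}. No change.
New components: {0,1,2,3,4,5,6,7}
Are 2 and 7 in the same component? yes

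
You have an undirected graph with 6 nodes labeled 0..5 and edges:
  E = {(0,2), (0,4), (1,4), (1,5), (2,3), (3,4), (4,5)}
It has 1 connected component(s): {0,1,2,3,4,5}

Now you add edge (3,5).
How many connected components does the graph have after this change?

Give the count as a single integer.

Answer: 1

Derivation:
Initial component count: 1
Add (3,5): endpoints already in same component. Count unchanged: 1.
New component count: 1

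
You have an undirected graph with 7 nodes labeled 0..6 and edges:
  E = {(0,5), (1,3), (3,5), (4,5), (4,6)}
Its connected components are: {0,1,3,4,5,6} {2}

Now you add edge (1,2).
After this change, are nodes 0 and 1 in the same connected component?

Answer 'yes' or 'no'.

Answer: yes

Derivation:
Initial components: {0,1,3,4,5,6} {2}
Adding edge (1,2): merges {0,1,3,4,5,6} and {2}.
New components: {0,1,2,3,4,5,6}
Are 0 and 1 in the same component? yes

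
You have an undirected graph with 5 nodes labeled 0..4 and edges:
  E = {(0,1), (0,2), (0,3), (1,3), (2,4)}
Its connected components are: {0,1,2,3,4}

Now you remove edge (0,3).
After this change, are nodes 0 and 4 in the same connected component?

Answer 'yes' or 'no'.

Initial components: {0,1,2,3,4}
Removing edge (0,3): not a bridge — component count unchanged at 1.
New components: {0,1,2,3,4}
Are 0 and 4 in the same component? yes

Answer: yes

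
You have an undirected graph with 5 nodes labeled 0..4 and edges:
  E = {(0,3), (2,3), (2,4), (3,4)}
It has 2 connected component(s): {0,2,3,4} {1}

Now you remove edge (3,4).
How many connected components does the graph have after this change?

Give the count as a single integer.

Answer: 2

Derivation:
Initial component count: 2
Remove (3,4): not a bridge. Count unchanged: 2.
  After removal, components: {0,2,3,4} {1}
New component count: 2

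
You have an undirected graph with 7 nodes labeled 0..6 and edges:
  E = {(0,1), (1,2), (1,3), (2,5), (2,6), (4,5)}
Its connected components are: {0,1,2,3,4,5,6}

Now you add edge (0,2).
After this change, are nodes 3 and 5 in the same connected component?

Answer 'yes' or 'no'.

Answer: yes

Derivation:
Initial components: {0,1,2,3,4,5,6}
Adding edge (0,2): both already in same component {0,1,2,3,4,5,6}. No change.
New components: {0,1,2,3,4,5,6}
Are 3 and 5 in the same component? yes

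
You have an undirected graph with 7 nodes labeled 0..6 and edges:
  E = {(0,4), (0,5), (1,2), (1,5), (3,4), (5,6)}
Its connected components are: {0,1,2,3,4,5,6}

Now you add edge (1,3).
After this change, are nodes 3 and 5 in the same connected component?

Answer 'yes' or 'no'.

Answer: yes

Derivation:
Initial components: {0,1,2,3,4,5,6}
Adding edge (1,3): both already in same component {0,1,2,3,4,5,6}. No change.
New components: {0,1,2,3,4,5,6}
Are 3 and 5 in the same component? yes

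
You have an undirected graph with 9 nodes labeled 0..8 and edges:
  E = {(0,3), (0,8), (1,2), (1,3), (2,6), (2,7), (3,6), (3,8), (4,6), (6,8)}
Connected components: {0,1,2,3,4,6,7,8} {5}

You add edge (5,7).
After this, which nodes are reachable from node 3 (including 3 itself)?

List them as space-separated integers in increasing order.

Answer: 0 1 2 3 4 5 6 7 8

Derivation:
Before: nodes reachable from 3: {0,1,2,3,4,6,7,8}
Adding (5,7): merges 3's component with another. Reachability grows.
After: nodes reachable from 3: {0,1,2,3,4,5,6,7,8}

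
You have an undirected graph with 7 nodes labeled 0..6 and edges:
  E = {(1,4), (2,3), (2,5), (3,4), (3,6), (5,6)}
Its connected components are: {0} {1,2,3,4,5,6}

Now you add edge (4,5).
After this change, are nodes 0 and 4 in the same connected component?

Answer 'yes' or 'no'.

Initial components: {0} {1,2,3,4,5,6}
Adding edge (4,5): both already in same component {1,2,3,4,5,6}. No change.
New components: {0} {1,2,3,4,5,6}
Are 0 and 4 in the same component? no

Answer: no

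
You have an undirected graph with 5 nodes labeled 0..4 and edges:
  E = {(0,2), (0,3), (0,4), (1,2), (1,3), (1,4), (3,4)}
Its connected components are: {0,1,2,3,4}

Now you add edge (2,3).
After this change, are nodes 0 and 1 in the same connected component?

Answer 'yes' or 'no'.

Answer: yes

Derivation:
Initial components: {0,1,2,3,4}
Adding edge (2,3): both already in same component {0,1,2,3,4}. No change.
New components: {0,1,2,3,4}
Are 0 and 1 in the same component? yes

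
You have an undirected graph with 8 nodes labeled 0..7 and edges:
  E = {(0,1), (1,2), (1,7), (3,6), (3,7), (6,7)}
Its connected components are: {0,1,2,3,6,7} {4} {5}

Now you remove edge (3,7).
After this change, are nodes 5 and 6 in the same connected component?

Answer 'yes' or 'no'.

Initial components: {0,1,2,3,6,7} {4} {5}
Removing edge (3,7): not a bridge — component count unchanged at 3.
New components: {0,1,2,3,6,7} {4} {5}
Are 5 and 6 in the same component? no

Answer: no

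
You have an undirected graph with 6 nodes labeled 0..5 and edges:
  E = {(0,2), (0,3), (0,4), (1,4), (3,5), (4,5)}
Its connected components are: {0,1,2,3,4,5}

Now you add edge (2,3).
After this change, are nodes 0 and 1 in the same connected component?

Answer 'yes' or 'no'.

Initial components: {0,1,2,3,4,5}
Adding edge (2,3): both already in same component {0,1,2,3,4,5}. No change.
New components: {0,1,2,3,4,5}
Are 0 and 1 in the same component? yes

Answer: yes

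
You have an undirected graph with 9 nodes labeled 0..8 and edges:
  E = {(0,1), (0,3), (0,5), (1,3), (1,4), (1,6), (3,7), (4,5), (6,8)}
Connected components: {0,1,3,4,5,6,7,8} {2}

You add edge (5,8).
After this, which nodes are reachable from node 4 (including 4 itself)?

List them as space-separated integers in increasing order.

Before: nodes reachable from 4: {0,1,3,4,5,6,7,8}
Adding (5,8): both endpoints already in same component. Reachability from 4 unchanged.
After: nodes reachable from 4: {0,1,3,4,5,6,7,8}

Answer: 0 1 3 4 5 6 7 8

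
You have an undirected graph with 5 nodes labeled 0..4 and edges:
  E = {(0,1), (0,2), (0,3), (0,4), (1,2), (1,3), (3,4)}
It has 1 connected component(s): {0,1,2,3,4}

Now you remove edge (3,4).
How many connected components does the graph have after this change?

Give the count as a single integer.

Initial component count: 1
Remove (3,4): not a bridge. Count unchanged: 1.
  After removal, components: {0,1,2,3,4}
New component count: 1

Answer: 1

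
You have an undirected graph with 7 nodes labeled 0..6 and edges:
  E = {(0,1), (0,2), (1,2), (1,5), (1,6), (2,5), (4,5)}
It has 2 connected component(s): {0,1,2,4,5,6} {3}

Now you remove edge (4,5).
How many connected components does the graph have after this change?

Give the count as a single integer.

Answer: 3

Derivation:
Initial component count: 2
Remove (4,5): it was a bridge. Count increases: 2 -> 3.
  After removal, components: {0,1,2,5,6} {3} {4}
New component count: 3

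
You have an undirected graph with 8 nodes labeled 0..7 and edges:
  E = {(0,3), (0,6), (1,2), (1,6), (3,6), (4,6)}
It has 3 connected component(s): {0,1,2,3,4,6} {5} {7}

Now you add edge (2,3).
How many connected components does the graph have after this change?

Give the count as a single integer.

Initial component count: 3
Add (2,3): endpoints already in same component. Count unchanged: 3.
New component count: 3

Answer: 3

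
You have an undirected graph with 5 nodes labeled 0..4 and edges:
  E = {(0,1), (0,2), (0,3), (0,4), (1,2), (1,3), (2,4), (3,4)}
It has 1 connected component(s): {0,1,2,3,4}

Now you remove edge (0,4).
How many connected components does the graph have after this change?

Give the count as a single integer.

Answer: 1

Derivation:
Initial component count: 1
Remove (0,4): not a bridge. Count unchanged: 1.
  After removal, components: {0,1,2,3,4}
New component count: 1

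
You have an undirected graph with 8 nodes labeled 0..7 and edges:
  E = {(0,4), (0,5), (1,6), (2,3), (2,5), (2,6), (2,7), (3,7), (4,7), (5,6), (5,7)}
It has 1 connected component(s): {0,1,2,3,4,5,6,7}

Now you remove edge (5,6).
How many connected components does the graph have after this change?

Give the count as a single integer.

Answer: 1

Derivation:
Initial component count: 1
Remove (5,6): not a bridge. Count unchanged: 1.
  After removal, components: {0,1,2,3,4,5,6,7}
New component count: 1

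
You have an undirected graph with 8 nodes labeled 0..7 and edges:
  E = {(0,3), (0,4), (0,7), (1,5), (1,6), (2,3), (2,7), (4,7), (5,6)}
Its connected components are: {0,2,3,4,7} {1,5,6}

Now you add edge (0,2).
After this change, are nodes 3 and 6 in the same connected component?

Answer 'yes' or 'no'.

Answer: no

Derivation:
Initial components: {0,2,3,4,7} {1,5,6}
Adding edge (0,2): both already in same component {0,2,3,4,7}. No change.
New components: {0,2,3,4,7} {1,5,6}
Are 3 and 6 in the same component? no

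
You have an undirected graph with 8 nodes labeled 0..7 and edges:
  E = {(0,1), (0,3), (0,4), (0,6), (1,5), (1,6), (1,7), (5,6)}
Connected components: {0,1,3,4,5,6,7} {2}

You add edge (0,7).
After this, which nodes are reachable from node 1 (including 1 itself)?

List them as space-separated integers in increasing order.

Before: nodes reachable from 1: {0,1,3,4,5,6,7}
Adding (0,7): both endpoints already in same component. Reachability from 1 unchanged.
After: nodes reachable from 1: {0,1,3,4,5,6,7}

Answer: 0 1 3 4 5 6 7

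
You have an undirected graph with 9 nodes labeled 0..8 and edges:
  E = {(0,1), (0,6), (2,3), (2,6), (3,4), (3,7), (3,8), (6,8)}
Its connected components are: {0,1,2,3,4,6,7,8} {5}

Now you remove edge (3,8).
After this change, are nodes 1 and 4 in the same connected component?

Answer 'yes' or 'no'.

Answer: yes

Derivation:
Initial components: {0,1,2,3,4,6,7,8} {5}
Removing edge (3,8): not a bridge — component count unchanged at 2.
New components: {0,1,2,3,4,6,7,8} {5}
Are 1 and 4 in the same component? yes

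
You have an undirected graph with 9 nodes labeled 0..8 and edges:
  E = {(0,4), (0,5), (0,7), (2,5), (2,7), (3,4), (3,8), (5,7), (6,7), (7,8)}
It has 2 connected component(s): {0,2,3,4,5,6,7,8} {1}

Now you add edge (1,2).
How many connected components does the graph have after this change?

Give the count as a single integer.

Answer: 1

Derivation:
Initial component count: 2
Add (1,2): merges two components. Count decreases: 2 -> 1.
New component count: 1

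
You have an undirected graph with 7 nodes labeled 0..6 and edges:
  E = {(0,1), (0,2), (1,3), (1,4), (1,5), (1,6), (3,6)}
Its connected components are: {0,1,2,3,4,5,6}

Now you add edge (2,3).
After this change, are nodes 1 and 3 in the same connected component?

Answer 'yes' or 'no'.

Answer: yes

Derivation:
Initial components: {0,1,2,3,4,5,6}
Adding edge (2,3): both already in same component {0,1,2,3,4,5,6}. No change.
New components: {0,1,2,3,4,5,6}
Are 1 and 3 in the same component? yes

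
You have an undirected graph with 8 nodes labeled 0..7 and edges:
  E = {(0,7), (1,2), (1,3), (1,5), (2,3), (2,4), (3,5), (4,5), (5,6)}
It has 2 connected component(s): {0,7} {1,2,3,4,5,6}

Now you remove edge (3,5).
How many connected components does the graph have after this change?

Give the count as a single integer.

Initial component count: 2
Remove (3,5): not a bridge. Count unchanged: 2.
  After removal, components: {0,7} {1,2,3,4,5,6}
New component count: 2

Answer: 2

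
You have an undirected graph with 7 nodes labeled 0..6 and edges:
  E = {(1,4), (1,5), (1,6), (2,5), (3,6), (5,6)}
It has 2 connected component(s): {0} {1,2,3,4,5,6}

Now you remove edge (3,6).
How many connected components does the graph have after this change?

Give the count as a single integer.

Answer: 3

Derivation:
Initial component count: 2
Remove (3,6): it was a bridge. Count increases: 2 -> 3.
  After removal, components: {0} {1,2,4,5,6} {3}
New component count: 3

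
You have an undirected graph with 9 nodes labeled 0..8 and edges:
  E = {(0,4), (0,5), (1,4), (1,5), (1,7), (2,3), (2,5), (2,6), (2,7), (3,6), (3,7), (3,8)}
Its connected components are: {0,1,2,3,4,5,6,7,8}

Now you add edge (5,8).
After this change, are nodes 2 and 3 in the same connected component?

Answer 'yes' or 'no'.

Answer: yes

Derivation:
Initial components: {0,1,2,3,4,5,6,7,8}
Adding edge (5,8): both already in same component {0,1,2,3,4,5,6,7,8}. No change.
New components: {0,1,2,3,4,5,6,7,8}
Are 2 and 3 in the same component? yes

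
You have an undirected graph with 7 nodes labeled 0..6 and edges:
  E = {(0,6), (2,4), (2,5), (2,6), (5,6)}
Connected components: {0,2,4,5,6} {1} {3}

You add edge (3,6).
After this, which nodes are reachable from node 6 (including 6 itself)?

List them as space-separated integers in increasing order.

Before: nodes reachable from 6: {0,2,4,5,6}
Adding (3,6): merges 6's component with another. Reachability grows.
After: nodes reachable from 6: {0,2,3,4,5,6}

Answer: 0 2 3 4 5 6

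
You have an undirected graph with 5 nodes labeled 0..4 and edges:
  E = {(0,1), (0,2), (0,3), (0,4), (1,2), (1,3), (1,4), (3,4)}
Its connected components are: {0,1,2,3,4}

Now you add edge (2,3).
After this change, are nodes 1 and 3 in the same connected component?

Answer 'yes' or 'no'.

Answer: yes

Derivation:
Initial components: {0,1,2,3,4}
Adding edge (2,3): both already in same component {0,1,2,3,4}. No change.
New components: {0,1,2,3,4}
Are 1 and 3 in the same component? yes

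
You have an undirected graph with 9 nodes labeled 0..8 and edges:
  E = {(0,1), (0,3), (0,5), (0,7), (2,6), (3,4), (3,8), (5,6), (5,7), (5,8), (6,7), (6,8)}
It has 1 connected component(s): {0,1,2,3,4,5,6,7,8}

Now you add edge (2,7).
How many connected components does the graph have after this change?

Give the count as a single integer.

Answer: 1

Derivation:
Initial component count: 1
Add (2,7): endpoints already in same component. Count unchanged: 1.
New component count: 1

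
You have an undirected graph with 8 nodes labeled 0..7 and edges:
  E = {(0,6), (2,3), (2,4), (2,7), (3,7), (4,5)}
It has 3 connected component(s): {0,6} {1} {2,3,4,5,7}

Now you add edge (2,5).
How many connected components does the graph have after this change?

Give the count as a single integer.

Answer: 3

Derivation:
Initial component count: 3
Add (2,5): endpoints already in same component. Count unchanged: 3.
New component count: 3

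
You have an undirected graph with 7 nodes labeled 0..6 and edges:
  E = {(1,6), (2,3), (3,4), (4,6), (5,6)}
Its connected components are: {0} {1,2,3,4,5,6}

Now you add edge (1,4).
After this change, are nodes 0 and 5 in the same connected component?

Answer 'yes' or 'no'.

Initial components: {0} {1,2,3,4,5,6}
Adding edge (1,4): both already in same component {1,2,3,4,5,6}. No change.
New components: {0} {1,2,3,4,5,6}
Are 0 and 5 in the same component? no

Answer: no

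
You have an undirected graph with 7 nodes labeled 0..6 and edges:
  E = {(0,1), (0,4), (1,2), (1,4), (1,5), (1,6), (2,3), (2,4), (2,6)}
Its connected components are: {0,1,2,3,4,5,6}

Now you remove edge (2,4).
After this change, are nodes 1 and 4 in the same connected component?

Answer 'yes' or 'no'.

Answer: yes

Derivation:
Initial components: {0,1,2,3,4,5,6}
Removing edge (2,4): not a bridge — component count unchanged at 1.
New components: {0,1,2,3,4,5,6}
Are 1 and 4 in the same component? yes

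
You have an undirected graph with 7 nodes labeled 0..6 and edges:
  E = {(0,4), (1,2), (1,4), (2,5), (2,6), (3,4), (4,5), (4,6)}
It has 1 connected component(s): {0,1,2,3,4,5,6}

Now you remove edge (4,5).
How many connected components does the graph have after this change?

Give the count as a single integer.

Answer: 1

Derivation:
Initial component count: 1
Remove (4,5): not a bridge. Count unchanged: 1.
  After removal, components: {0,1,2,3,4,5,6}
New component count: 1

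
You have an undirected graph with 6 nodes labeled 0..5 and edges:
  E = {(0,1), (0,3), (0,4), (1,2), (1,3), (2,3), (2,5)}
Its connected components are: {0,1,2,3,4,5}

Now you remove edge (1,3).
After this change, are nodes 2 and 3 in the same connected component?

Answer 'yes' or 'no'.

Answer: yes

Derivation:
Initial components: {0,1,2,3,4,5}
Removing edge (1,3): not a bridge — component count unchanged at 1.
New components: {0,1,2,3,4,5}
Are 2 and 3 in the same component? yes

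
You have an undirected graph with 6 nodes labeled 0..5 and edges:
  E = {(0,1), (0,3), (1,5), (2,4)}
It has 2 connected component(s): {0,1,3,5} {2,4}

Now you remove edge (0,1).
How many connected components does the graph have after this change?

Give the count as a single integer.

Initial component count: 2
Remove (0,1): it was a bridge. Count increases: 2 -> 3.
  After removal, components: {0,3} {1,5} {2,4}
New component count: 3

Answer: 3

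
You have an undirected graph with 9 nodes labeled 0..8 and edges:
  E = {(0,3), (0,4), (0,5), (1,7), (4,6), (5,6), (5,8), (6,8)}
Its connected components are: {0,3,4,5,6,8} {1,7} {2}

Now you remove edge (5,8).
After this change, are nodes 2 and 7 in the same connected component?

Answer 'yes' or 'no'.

Answer: no

Derivation:
Initial components: {0,3,4,5,6,8} {1,7} {2}
Removing edge (5,8): not a bridge — component count unchanged at 3.
New components: {0,3,4,5,6,8} {1,7} {2}
Are 2 and 7 in the same component? no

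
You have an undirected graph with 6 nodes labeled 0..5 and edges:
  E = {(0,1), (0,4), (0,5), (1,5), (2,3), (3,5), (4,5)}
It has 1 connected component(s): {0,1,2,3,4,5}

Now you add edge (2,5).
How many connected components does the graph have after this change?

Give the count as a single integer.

Initial component count: 1
Add (2,5): endpoints already in same component. Count unchanged: 1.
New component count: 1

Answer: 1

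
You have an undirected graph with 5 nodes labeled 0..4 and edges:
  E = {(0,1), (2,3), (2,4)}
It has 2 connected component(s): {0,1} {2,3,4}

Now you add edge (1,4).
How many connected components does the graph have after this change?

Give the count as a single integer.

Initial component count: 2
Add (1,4): merges two components. Count decreases: 2 -> 1.
New component count: 1

Answer: 1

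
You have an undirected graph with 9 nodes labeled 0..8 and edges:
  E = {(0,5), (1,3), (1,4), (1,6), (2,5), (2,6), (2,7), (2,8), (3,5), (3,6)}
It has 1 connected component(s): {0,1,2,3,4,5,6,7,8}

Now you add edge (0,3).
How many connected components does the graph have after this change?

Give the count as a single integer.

Initial component count: 1
Add (0,3): endpoints already in same component. Count unchanged: 1.
New component count: 1

Answer: 1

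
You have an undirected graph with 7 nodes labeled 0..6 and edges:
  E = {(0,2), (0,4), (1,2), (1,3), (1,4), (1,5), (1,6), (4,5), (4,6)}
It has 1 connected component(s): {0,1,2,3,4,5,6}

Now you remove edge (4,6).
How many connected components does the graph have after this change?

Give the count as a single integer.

Initial component count: 1
Remove (4,6): not a bridge. Count unchanged: 1.
  After removal, components: {0,1,2,3,4,5,6}
New component count: 1

Answer: 1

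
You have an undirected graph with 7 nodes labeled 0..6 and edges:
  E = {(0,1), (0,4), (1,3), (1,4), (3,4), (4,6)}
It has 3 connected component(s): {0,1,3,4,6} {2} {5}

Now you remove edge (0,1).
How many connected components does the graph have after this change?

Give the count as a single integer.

Answer: 3

Derivation:
Initial component count: 3
Remove (0,1): not a bridge. Count unchanged: 3.
  After removal, components: {0,1,3,4,6} {2} {5}
New component count: 3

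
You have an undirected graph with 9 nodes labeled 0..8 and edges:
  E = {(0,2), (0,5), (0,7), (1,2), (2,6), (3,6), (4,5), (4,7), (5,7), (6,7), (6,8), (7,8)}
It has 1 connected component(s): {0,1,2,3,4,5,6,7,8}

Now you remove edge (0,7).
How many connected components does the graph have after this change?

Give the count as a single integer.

Answer: 1

Derivation:
Initial component count: 1
Remove (0,7): not a bridge. Count unchanged: 1.
  After removal, components: {0,1,2,3,4,5,6,7,8}
New component count: 1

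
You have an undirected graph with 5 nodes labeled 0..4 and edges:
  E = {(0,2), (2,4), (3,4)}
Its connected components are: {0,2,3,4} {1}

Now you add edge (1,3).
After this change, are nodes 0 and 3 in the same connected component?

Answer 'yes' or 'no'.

Initial components: {0,2,3,4} {1}
Adding edge (1,3): merges {1} and {0,2,3,4}.
New components: {0,1,2,3,4}
Are 0 and 3 in the same component? yes

Answer: yes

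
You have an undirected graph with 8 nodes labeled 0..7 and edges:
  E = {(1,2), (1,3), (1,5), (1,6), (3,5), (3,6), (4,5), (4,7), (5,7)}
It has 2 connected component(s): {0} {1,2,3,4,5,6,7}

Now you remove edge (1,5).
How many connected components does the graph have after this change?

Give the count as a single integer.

Initial component count: 2
Remove (1,5): not a bridge. Count unchanged: 2.
  After removal, components: {0} {1,2,3,4,5,6,7}
New component count: 2

Answer: 2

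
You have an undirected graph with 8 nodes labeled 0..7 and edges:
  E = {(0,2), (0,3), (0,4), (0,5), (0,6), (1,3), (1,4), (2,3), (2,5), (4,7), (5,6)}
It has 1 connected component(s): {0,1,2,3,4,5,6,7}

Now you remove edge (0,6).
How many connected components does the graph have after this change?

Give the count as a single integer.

Initial component count: 1
Remove (0,6): not a bridge. Count unchanged: 1.
  After removal, components: {0,1,2,3,4,5,6,7}
New component count: 1

Answer: 1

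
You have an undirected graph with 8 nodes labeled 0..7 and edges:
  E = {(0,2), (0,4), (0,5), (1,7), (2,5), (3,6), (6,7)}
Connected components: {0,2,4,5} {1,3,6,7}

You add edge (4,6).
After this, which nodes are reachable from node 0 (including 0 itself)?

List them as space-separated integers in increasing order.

Answer: 0 1 2 3 4 5 6 7

Derivation:
Before: nodes reachable from 0: {0,2,4,5}
Adding (4,6): merges 0's component with another. Reachability grows.
After: nodes reachable from 0: {0,1,2,3,4,5,6,7}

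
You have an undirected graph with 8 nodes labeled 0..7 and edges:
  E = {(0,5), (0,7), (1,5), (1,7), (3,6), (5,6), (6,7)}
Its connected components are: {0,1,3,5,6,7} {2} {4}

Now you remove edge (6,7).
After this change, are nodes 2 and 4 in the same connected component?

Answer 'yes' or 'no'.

Answer: no

Derivation:
Initial components: {0,1,3,5,6,7} {2} {4}
Removing edge (6,7): not a bridge — component count unchanged at 3.
New components: {0,1,3,5,6,7} {2} {4}
Are 2 and 4 in the same component? no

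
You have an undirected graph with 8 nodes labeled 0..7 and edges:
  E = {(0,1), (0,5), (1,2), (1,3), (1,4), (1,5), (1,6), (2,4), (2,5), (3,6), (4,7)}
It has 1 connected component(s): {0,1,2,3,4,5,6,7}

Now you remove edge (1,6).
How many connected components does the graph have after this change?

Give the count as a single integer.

Initial component count: 1
Remove (1,6): not a bridge. Count unchanged: 1.
  After removal, components: {0,1,2,3,4,5,6,7}
New component count: 1

Answer: 1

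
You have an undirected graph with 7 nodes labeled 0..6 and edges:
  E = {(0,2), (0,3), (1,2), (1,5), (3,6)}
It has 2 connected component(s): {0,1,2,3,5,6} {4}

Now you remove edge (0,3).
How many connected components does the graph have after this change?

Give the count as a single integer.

Answer: 3

Derivation:
Initial component count: 2
Remove (0,3): it was a bridge. Count increases: 2 -> 3.
  After removal, components: {0,1,2,5} {3,6} {4}
New component count: 3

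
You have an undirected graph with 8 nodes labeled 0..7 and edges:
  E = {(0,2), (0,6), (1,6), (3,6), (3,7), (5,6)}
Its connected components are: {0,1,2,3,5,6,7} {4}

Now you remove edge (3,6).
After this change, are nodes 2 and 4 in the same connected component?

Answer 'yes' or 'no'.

Answer: no

Derivation:
Initial components: {0,1,2,3,5,6,7} {4}
Removing edge (3,6): it was a bridge — component count 2 -> 3.
New components: {0,1,2,5,6} {3,7} {4}
Are 2 and 4 in the same component? no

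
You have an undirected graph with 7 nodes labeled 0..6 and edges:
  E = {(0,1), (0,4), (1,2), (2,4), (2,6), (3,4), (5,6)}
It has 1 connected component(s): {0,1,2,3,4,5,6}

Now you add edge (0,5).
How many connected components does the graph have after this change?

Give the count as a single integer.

Initial component count: 1
Add (0,5): endpoints already in same component. Count unchanged: 1.
New component count: 1

Answer: 1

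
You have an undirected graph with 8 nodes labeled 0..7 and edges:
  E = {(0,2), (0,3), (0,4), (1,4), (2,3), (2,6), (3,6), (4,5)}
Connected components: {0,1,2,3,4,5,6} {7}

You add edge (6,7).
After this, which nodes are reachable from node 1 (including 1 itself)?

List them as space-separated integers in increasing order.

Before: nodes reachable from 1: {0,1,2,3,4,5,6}
Adding (6,7): merges 1's component with another. Reachability grows.
After: nodes reachable from 1: {0,1,2,3,4,5,6,7}

Answer: 0 1 2 3 4 5 6 7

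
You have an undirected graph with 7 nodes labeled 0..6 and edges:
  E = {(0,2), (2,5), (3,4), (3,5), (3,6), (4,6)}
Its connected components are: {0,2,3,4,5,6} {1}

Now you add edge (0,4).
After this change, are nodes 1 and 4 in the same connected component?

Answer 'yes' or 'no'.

Answer: no

Derivation:
Initial components: {0,2,3,4,5,6} {1}
Adding edge (0,4): both already in same component {0,2,3,4,5,6}. No change.
New components: {0,2,3,4,5,6} {1}
Are 1 and 4 in the same component? no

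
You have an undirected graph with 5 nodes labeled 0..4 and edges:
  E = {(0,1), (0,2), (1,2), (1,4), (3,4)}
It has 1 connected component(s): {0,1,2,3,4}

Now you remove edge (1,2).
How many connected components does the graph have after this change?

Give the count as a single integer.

Answer: 1

Derivation:
Initial component count: 1
Remove (1,2): not a bridge. Count unchanged: 1.
  After removal, components: {0,1,2,3,4}
New component count: 1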